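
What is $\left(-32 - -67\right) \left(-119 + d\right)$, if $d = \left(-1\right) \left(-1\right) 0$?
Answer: $-4165$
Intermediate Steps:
$d = 0$ ($d = 1 \cdot 0 = 0$)
$\left(-32 - -67\right) \left(-119 + d\right) = \left(-32 - -67\right) \left(-119 + 0\right) = \left(-32 + 67\right) \left(-119\right) = 35 \left(-119\right) = -4165$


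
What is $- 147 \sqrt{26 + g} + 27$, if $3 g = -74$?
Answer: $27 - 98 \sqrt{3} \approx -142.74$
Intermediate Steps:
$g = - \frac{74}{3}$ ($g = \frac{1}{3} \left(-74\right) = - \frac{74}{3} \approx -24.667$)
$- 147 \sqrt{26 + g} + 27 = - 147 \sqrt{26 - \frac{74}{3}} + 27 = - 147 \sqrt{\frac{4}{3}} + 27 = - 147 \frac{2 \sqrt{3}}{3} + 27 = - 98 \sqrt{3} + 27 = 27 - 98 \sqrt{3}$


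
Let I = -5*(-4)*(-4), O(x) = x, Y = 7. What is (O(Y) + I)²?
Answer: 5329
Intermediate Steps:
I = -80 (I = 20*(-4) = -80)
(O(Y) + I)² = (7 - 80)² = (-73)² = 5329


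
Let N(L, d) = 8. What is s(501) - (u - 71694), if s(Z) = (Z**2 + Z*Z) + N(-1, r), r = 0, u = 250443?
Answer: 323261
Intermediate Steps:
s(Z) = 8 + 2*Z**2 (s(Z) = (Z**2 + Z*Z) + 8 = (Z**2 + Z**2) + 8 = 2*Z**2 + 8 = 8 + 2*Z**2)
s(501) - (u - 71694) = (8 + 2*501**2) - (250443 - 71694) = (8 + 2*251001) - 1*178749 = (8 + 502002) - 178749 = 502010 - 178749 = 323261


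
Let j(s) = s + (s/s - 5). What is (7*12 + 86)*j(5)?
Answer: 170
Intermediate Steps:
j(s) = -4 + s (j(s) = s + (1 - 5) = s - 4 = -4 + s)
(7*12 + 86)*j(5) = (7*12 + 86)*(-4 + 5) = (84 + 86)*1 = 170*1 = 170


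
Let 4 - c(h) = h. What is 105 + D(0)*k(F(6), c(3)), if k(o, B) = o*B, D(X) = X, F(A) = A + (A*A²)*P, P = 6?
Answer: 105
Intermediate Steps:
c(h) = 4 - h
F(A) = A + 6*A³ (F(A) = A + (A*A²)*6 = A + A³*6 = A + 6*A³)
k(o, B) = B*o
105 + D(0)*k(F(6), c(3)) = 105 + 0*((4 - 1*3)*(6 + 6*6³)) = 105 + 0*((4 - 3)*(6 + 6*216)) = 105 + 0*(1*(6 + 1296)) = 105 + 0*(1*1302) = 105 + 0*1302 = 105 + 0 = 105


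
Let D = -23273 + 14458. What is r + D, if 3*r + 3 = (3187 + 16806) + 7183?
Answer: 728/3 ≈ 242.67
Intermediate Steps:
D = -8815
r = 27173/3 (r = -1 + ((3187 + 16806) + 7183)/3 = -1 + (19993 + 7183)/3 = -1 + (⅓)*27176 = -1 + 27176/3 = 27173/3 ≈ 9057.7)
r + D = 27173/3 - 8815 = 728/3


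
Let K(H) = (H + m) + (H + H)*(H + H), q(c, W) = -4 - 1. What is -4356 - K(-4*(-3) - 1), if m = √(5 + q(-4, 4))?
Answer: -4851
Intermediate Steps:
q(c, W) = -5
m = 0 (m = √(5 - 5) = √0 = 0)
K(H) = H + 4*H² (K(H) = (H + 0) + (H + H)*(H + H) = H + (2*H)*(2*H) = H + 4*H²)
-4356 - K(-4*(-3) - 1) = -4356 - (-4*(-3) - 1)*(1 + 4*(-4*(-3) - 1)) = -4356 - (12 - 1)*(1 + 4*(12 - 1)) = -4356 - 11*(1 + 4*11) = -4356 - 11*(1 + 44) = -4356 - 11*45 = -4356 - 1*495 = -4356 - 495 = -4851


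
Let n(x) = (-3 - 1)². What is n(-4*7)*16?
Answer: 256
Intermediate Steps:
n(x) = 16 (n(x) = (-4)² = 16)
n(-4*7)*16 = 16*16 = 256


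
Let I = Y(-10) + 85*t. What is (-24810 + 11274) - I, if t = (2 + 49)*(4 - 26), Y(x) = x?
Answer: 81844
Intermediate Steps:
t = -1122 (t = 51*(-22) = -1122)
I = -95380 (I = -10 + 85*(-1122) = -10 - 95370 = -95380)
(-24810 + 11274) - I = (-24810 + 11274) - 1*(-95380) = -13536 + 95380 = 81844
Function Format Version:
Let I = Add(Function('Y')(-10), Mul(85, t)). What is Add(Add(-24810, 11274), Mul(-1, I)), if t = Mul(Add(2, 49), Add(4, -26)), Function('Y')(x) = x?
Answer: 81844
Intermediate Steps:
t = -1122 (t = Mul(51, -22) = -1122)
I = -95380 (I = Add(-10, Mul(85, -1122)) = Add(-10, -95370) = -95380)
Add(Add(-24810, 11274), Mul(-1, I)) = Add(Add(-24810, 11274), Mul(-1, -95380)) = Add(-13536, 95380) = 81844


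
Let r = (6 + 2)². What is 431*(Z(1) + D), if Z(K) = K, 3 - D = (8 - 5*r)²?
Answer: -41953540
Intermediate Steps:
r = 64 (r = 8² = 64)
D = -97341 (D = 3 - (8 - 5*64)² = 3 - (8 - 320)² = 3 - 1*(-312)² = 3 - 1*97344 = 3 - 97344 = -97341)
431*(Z(1) + D) = 431*(1 - 97341) = 431*(-97340) = -41953540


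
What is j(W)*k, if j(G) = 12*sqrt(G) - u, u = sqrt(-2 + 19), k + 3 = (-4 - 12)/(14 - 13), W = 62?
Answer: -228*sqrt(62) + 19*sqrt(17) ≈ -1716.9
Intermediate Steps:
k = -19 (k = -3 + (-4 - 12)/(14 - 13) = -3 - 16/1 = -3 - 16*1 = -3 - 16 = -19)
u = sqrt(17) ≈ 4.1231
j(G) = -sqrt(17) + 12*sqrt(G) (j(G) = 12*sqrt(G) - sqrt(17) = -sqrt(17) + 12*sqrt(G))
j(W)*k = (-sqrt(17) + 12*sqrt(62))*(-19) = -228*sqrt(62) + 19*sqrt(17)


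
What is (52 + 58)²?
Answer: 12100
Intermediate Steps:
(52 + 58)² = 110² = 12100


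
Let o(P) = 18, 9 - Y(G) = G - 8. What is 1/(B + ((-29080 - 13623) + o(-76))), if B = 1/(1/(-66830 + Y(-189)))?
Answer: -1/109309 ≈ -9.1484e-6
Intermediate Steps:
Y(G) = 17 - G (Y(G) = 9 - (G - 8) = 9 - (-8 + G) = 9 + (8 - G) = 17 - G)
B = -66624 (B = 1/(1/(-66830 + (17 - 1*(-189)))) = 1/(1/(-66830 + (17 + 189))) = 1/(1/(-66830 + 206)) = 1/(1/(-66624)) = 1/(-1/66624) = -66624)
1/(B + ((-29080 - 13623) + o(-76))) = 1/(-66624 + ((-29080 - 13623) + 18)) = 1/(-66624 + (-42703 + 18)) = 1/(-66624 - 42685) = 1/(-109309) = -1/109309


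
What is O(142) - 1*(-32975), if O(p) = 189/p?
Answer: 4682639/142 ≈ 32976.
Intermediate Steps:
O(142) - 1*(-32975) = 189/142 - 1*(-32975) = 189*(1/142) + 32975 = 189/142 + 32975 = 4682639/142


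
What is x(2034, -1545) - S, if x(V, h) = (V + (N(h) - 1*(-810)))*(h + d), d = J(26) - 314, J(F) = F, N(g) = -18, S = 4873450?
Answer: -10053508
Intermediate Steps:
d = -288 (d = 26 - 314 = -288)
x(V, h) = (-288 + h)*(792 + V) (x(V, h) = (V + (-18 - 1*(-810)))*(h - 288) = (V + (-18 + 810))*(-288 + h) = (V + 792)*(-288 + h) = (792 + V)*(-288 + h) = (-288 + h)*(792 + V))
x(2034, -1545) - S = (-228096 - 288*2034 + 792*(-1545) + 2034*(-1545)) - 1*4873450 = (-228096 - 585792 - 1223640 - 3142530) - 4873450 = -5180058 - 4873450 = -10053508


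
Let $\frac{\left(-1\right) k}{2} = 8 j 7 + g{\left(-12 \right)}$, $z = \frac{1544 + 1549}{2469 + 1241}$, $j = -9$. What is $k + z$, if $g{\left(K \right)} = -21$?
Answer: $\frac{3898593}{3710} \approx 1050.8$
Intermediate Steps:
$z = \frac{3093}{3710} \approx 0.83369$
$k = 1050$ ($k = - 2 \left(8 \left(-9\right) 7 - 21\right) = - 2 \left(\left(-72\right) 7 - 21\right) = - 2 \left(-504 - 21\right) = \left(-2\right) \left(-525\right) = 1050$)
$k + z = 1050 + \frac{3093}{3710} = \frac{3898593}{3710}$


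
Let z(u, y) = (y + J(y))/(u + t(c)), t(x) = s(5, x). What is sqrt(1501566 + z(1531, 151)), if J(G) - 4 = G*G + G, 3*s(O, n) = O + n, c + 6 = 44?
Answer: 9*sqrt(99607168583)/2318 ≈ 1225.4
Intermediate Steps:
c = 38 (c = -6 + 44 = 38)
s(O, n) = O/3 + n/3 (s(O, n) = (O + n)/3 = O/3 + n/3)
t(x) = 5/3 + x/3 (t(x) = (1/3)*5 + x/3 = 5/3 + x/3)
J(G) = 4 + G + G**2 (J(G) = 4 + (G*G + G) = 4 + (G**2 + G) = 4 + (G + G**2) = 4 + G + G**2)
z(u, y) = (4 + y**2 + 2*y)/(43/3 + u) (z(u, y) = (y + (4 + y + y**2))/(u + (5/3 + (1/3)*38)) = (4 + y**2 + 2*y)/(u + (5/3 + 38/3)) = (4 + y**2 + 2*y)/(u + 43/3) = (4 + y**2 + 2*y)/(43/3 + u))
sqrt(1501566 + z(1531, 151)) = sqrt(1501566 + 3*(4 + 151**2 + 2*151)/(43 + 3*1531)) = sqrt(1501566 + 3*(4 + 22801 + 302)/(43 + 4593)) = sqrt(1501566 + 3*23107/4636) = sqrt(1501566 + 3*(1/4636)*23107) = sqrt(1501566 + 69321/4636) = sqrt(6961329297/4636) = 9*sqrt(99607168583)/2318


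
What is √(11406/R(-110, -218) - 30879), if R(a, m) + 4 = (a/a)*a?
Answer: I*√11183438/19 ≈ 176.01*I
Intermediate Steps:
R(a, m) = -4 + a (R(a, m) = -4 + (a/a)*a = -4 + 1*a = -4 + a)
√(11406/R(-110, -218) - 30879) = √(11406/(-4 - 110) - 30879) = √(11406/(-114) - 30879) = √(11406*(-1/114) - 30879) = √(-1901/19 - 30879) = √(-588602/19) = I*√11183438/19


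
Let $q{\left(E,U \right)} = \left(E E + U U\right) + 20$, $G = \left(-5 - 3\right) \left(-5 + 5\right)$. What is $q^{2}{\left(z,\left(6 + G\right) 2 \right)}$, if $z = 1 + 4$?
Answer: $35721$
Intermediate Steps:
$z = 5$
$G = 0$ ($G = \left(-8\right) 0 = 0$)
$q{\left(E,U \right)} = 20 + E^{2} + U^{2}$ ($q{\left(E,U \right)} = \left(E^{2} + U^{2}\right) + 20 = 20 + E^{2} + U^{2}$)
$q^{2}{\left(z,\left(6 + G\right) 2 \right)} = \left(20 + 5^{2} + \left(\left(6 + 0\right) 2\right)^{2}\right)^{2} = \left(20 + 25 + \left(6 \cdot 2\right)^{2}\right)^{2} = \left(20 + 25 + 12^{2}\right)^{2} = \left(20 + 25 + 144\right)^{2} = 189^{2} = 35721$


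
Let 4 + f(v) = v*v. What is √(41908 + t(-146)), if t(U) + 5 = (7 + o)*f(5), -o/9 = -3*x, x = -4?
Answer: √39782 ≈ 199.45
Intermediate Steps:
f(v) = -4 + v² (f(v) = -4 + v*v = -4 + v²)
o = -108 (o = -(-27)*(-4) = -9*12 = -108)
t(U) = -2126 (t(U) = -5 + (7 - 108)*(-4 + 5²) = -5 - 101*(-4 + 25) = -5 - 101*21 = -5 - 2121 = -2126)
√(41908 + t(-146)) = √(41908 - 2126) = √39782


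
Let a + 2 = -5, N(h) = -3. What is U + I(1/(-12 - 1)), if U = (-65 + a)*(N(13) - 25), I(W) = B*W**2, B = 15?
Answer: 340719/169 ≈ 2016.1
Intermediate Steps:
a = -7 (a = -2 - 5 = -7)
I(W) = 15*W**2
U = 2016 (U = (-65 - 7)*(-3 - 25) = -72*(-28) = 2016)
U + I(1/(-12 - 1)) = 2016 + 15*(1/(-12 - 1))**2 = 2016 + 15*(1/(-13))**2 = 2016 + 15*(-1/13)**2 = 2016 + 15*(1/169) = 2016 + 15/169 = 340719/169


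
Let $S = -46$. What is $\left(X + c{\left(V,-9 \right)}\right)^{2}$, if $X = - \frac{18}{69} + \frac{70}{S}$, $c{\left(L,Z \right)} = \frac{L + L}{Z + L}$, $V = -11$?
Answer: $\frac{24649}{52900} \approx 0.46595$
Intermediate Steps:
$c{\left(L,Z \right)} = \frac{2 L}{L + Z}$
$X = - \frac{41}{23}$ ($X = - \frac{18}{69} + \frac{70}{-46} = \left(-18\right) \frac{1}{69} + 70 \left(- \frac{1}{46}\right) = - \frac{6}{23} - \frac{35}{23} = - \frac{41}{23} \approx -1.7826$)
$\left(X + c{\left(V,-9 \right)}\right)^{2} = \left(- \frac{41}{23} + 2 \left(-11\right) \frac{1}{-11 - 9}\right)^{2} = \left(- \frac{41}{23} + 2 \left(-11\right) \frac{1}{-20}\right)^{2} = \left(- \frac{41}{23} + 2 \left(-11\right) \left(- \frac{1}{20}\right)\right)^{2} = \left(- \frac{41}{23} + \frac{11}{10}\right)^{2} = \left(- \frac{157}{230}\right)^{2} = \frac{24649}{52900}$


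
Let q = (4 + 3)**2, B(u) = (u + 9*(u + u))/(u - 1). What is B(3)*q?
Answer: 2793/2 ≈ 1396.5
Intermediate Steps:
B(u) = 19*u/(-1 + u) (B(u) = (u + 9*(2*u))/(-1 + u) = (u + 18*u)/(-1 + u) = (19*u)/(-1 + u) = 19*u/(-1 + u))
q = 49 (q = 7**2 = 49)
B(3)*q = (19*3/(-1 + 3))*49 = (19*3/2)*49 = (19*3*(1/2))*49 = (57/2)*49 = 2793/2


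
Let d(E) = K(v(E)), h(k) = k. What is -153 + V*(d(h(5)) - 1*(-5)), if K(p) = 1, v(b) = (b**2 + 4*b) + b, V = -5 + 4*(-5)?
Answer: -303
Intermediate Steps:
V = -25 (V = -5 - 20 = -25)
v(b) = b**2 + 5*b
d(E) = 1
-153 + V*(d(h(5)) - 1*(-5)) = -153 - 25*(1 - 1*(-5)) = -153 - 25*(1 + 5) = -153 - 25*6 = -153 - 150 = -303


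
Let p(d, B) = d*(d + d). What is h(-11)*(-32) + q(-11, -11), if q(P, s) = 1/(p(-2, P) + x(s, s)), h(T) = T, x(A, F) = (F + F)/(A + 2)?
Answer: 33097/94 ≈ 352.10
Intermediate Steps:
x(A, F) = 2*F/(2 + A) (x(A, F) = (2*F)/(2 + A) = 2*F/(2 + A))
p(d, B) = 2*d² (p(d, B) = d*(2*d) = 2*d²)
q(P, s) = 1/(8 + 2*s/(2 + s)) (q(P, s) = 1/(2*(-2)² + 2*s/(2 + s)) = 1/(2*4 + 2*s/(2 + s)) = 1/(8 + 2*s/(2 + s)))
h(-11)*(-32) + q(-11, -11) = -11*(-32) + (2 - 11)/(2*(8 + 5*(-11))) = 352 + (½)*(-9)/(8 - 55) = 352 + (½)*(-9)/(-47) = 352 + (½)*(-1/47)*(-9) = 352 + 9/94 = 33097/94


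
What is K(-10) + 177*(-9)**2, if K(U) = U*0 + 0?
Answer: 14337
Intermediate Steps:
K(U) = 0 (K(U) = 0 + 0 = 0)
K(-10) + 177*(-9)**2 = 0 + 177*(-9)**2 = 0 + 177*81 = 0 + 14337 = 14337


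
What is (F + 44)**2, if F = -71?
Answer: 729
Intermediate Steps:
(F + 44)**2 = (-71 + 44)**2 = (-27)**2 = 729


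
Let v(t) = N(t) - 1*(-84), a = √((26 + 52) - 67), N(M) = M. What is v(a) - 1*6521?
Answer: -6437 + √11 ≈ -6433.7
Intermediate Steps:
a = √11 (a = √(78 - 67) = √11 ≈ 3.3166)
v(t) = 84 + t (v(t) = t - 1*(-84) = t + 84 = 84 + t)
v(a) - 1*6521 = (84 + √11) - 1*6521 = (84 + √11) - 6521 = -6437 + √11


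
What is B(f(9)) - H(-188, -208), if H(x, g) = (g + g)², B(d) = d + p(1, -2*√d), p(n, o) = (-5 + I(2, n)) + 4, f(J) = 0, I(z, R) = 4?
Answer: -173053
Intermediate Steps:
p(n, o) = 3 (p(n, o) = (-5 + 4) + 4 = -1 + 4 = 3)
B(d) = 3 + d (B(d) = d + 3 = 3 + d)
H(x, g) = 4*g² (H(x, g) = (2*g)² = 4*g²)
B(f(9)) - H(-188, -208) = (3 + 0) - 4*(-208)² = 3 - 4*43264 = 3 - 1*173056 = 3 - 173056 = -173053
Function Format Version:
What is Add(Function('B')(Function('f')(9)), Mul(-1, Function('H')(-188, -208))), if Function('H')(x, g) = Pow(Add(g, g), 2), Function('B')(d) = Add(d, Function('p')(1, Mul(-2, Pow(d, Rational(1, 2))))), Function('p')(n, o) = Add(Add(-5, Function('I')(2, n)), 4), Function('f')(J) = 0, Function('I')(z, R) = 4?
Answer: -173053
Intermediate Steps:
Function('p')(n, o) = 3 (Function('p')(n, o) = Add(Add(-5, 4), 4) = Add(-1, 4) = 3)
Function('B')(d) = Add(3, d) (Function('B')(d) = Add(d, 3) = Add(3, d))
Function('H')(x, g) = Mul(4, Pow(g, 2)) (Function('H')(x, g) = Pow(Mul(2, g), 2) = Mul(4, Pow(g, 2)))
Add(Function('B')(Function('f')(9)), Mul(-1, Function('H')(-188, -208))) = Add(Add(3, 0), Mul(-1, Mul(4, Pow(-208, 2)))) = Add(3, Mul(-1, Mul(4, 43264))) = Add(3, Mul(-1, 173056)) = Add(3, -173056) = -173053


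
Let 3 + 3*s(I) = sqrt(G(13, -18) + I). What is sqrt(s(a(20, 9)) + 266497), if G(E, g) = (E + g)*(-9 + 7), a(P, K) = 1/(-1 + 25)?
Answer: sqrt(9593856 + sqrt(1446))/6 ≈ 516.23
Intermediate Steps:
a(P, K) = 1/24
G(E, g) = -2*E - 2*g (G(E, g) = (E + g)*(-2) = -2*E - 2*g)
s(I) = -1 + sqrt(10 + I)/3 (s(I) = -1 + sqrt((-2*13 - 2*(-18)) + I)/3 = -1 + sqrt((-26 + 36) + I)/3 = -1 + sqrt(10 + I)/3)
sqrt(s(a(20, 9)) + 266497) = sqrt((-1 + sqrt(10 + 1/24)/3) + 266497) = sqrt((-1 + sqrt(241/24)/3) + 266497) = sqrt((-1 + (sqrt(1446)/12)/3) + 266497) = sqrt((-1 + sqrt(1446)/36) + 266497) = sqrt(266496 + sqrt(1446)/36)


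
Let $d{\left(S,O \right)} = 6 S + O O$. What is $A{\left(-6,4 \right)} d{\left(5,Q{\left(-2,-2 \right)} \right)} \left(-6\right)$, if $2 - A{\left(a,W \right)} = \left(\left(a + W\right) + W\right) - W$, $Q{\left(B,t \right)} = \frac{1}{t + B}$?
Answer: $- \frac{1443}{2} \approx -721.5$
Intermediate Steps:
$Q{\left(B,t \right)} = \frac{1}{B + t}$
$A{\left(a,W \right)} = 2 - W - a$ ($A{\left(a,W \right)} = 2 - \left(\left(\left(a + W\right) + W\right) - W\right) = 2 - \left(\left(\left(W + a\right) + W\right) - W\right) = 2 - \left(\left(a + 2 W\right) - W\right) = 2 - \left(W + a\right) = 2 - W - a$)
$d{\left(S,O \right)} = O^{2} + 6 S$ ($d{\left(S,O \right)} = 6 S + O^{2} = O^{2} + 6 S$)
$A{\left(-6,4 \right)} d{\left(5,Q{\left(-2,-2 \right)} \right)} \left(-6\right) = \left(2 - 4 - -6\right) \left(\left(\frac{1}{-2 - 2}\right)^{2} + 6 \cdot 5\right) \left(-6\right) = \left(2 - 4 + 6\right) \left(\left(\frac{1}{-4}\right)^{2} + 30\right) \left(-6\right) = 4 \left(\left(- \frac{1}{4}\right)^{2} + 30\right) \left(-6\right) = 4 \left(\frac{1}{16} + 30\right) \left(-6\right) = 4 \cdot \frac{481}{16} \left(-6\right) = \frac{481}{4} \left(-6\right) = - \frac{1443}{2}$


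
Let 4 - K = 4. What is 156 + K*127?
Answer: 156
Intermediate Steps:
K = 0 (K = 4 - 1*4 = 4 - 4 = 0)
156 + K*127 = 156 + 0*127 = 156 + 0 = 156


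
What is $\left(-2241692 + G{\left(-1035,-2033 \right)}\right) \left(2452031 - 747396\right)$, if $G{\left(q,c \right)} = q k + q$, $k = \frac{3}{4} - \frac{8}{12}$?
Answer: $- \frac{15292711857655}{4} \approx -3.8232 \cdot 10^{12}$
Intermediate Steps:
$k = \frac{1}{12}$ ($k = 3 \cdot \frac{1}{4} - \frac{2}{3} = \frac{3}{4} - \frac{2}{3} = \frac{1}{12} \approx 0.083333$)
$G{\left(q,c \right)} = \frac{13 q}{12}$ ($G{\left(q,c \right)} = q \frac{1}{12} + q = \frac{q}{12} + q = \frac{13 q}{12}$)
$\left(-2241692 + G{\left(-1035,-2033 \right)}\right) \left(2452031 - 747396\right) = \left(-2241692 + \frac{13}{12} \left(-1035\right)\right) \left(2452031 - 747396\right) = \left(-2241692 - \frac{4485}{4}\right) 1704635 = \left(- \frac{8971253}{4}\right) 1704635 = - \frac{15292711857655}{4}$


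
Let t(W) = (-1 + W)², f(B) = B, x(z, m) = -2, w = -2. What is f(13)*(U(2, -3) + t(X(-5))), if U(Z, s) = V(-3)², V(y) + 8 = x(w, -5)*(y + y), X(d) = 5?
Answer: 416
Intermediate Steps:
V(y) = -8 - 4*y (V(y) = -8 - 2*(y + y) = -8 - 4*y)
U(Z, s) = 16 (U(Z, s) = (-8 - 4*(-3))² = (-8 + 12)² = 4² = 16)
f(13)*(U(2, -3) + t(X(-5))) = 13*(16 + (-1 + 5)²) = 13*(16 + 4²) = 13*(16 + 16) = 13*32 = 416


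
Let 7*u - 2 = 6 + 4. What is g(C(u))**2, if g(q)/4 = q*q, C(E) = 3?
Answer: 1296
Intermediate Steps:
u = 12/7 (u = 2/7 + (6 + 4)/7 = 2/7 + (1/7)*10 = 2/7 + 10/7 = 12/7 ≈ 1.7143)
g(q) = 4*q**2 (g(q) = 4*(q*q) = 4*q**2)
g(C(u))**2 = (4*3**2)**2 = (4*9)**2 = 36**2 = 1296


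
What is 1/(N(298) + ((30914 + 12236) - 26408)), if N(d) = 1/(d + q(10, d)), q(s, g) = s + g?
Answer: 606/10145653 ≈ 5.9730e-5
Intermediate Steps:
q(s, g) = g + s
N(d) = 1/(10 + 2*d) (N(d) = 1/(d + (d + 10)) = 1/(d + (10 + d)) = 1/(10 + 2*d))
1/(N(298) + ((30914 + 12236) - 26408)) = 1/(1/(2*(5 + 298)) + ((30914 + 12236) - 26408)) = 1/((½)/303 + (43150 - 26408)) = 1/((½)*(1/303) + 16742) = 1/(1/606 + 16742) = 1/(10145653/606) = 606/10145653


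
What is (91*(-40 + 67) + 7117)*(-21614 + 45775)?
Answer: 231317414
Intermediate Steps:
(91*(-40 + 67) + 7117)*(-21614 + 45775) = (91*27 + 7117)*24161 = (2457 + 7117)*24161 = 9574*24161 = 231317414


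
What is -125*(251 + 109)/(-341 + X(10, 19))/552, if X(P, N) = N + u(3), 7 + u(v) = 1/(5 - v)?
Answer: 1250/5037 ≈ 0.24816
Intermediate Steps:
u(v) = -7 + 1/(5 - v)
X(P, N) = -13/2 + N (X(P, N) = N + (34 - 7*3)/(-5 + 3) = N + (34 - 21)/(-2) = N - ½*13 = N - 13/2 = -13/2 + N)
-125*(251 + 109)/(-341 + X(10, 19))/552 = -125*(251 + 109)/(-341 + (-13/2 + 19))/552 = -125*360/(-341 + 25/2)/552 = -125*360/(-657/2)/552 = -125*360*(-2/657)/552 = -(-10000)/(73*552) = -125*(-10/5037) = 1250/5037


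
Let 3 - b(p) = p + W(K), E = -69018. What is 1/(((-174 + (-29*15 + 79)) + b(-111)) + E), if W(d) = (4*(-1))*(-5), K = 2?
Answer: -1/69454 ≈ -1.4398e-5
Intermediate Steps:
W(d) = 20 (W(d) = -4*(-5) = 20)
b(p) = -17 - p (b(p) = 3 - (p + 20) = 3 - (20 + p) = 3 + (-20 - p) = -17 - p)
1/(((-174 + (-29*15 + 79)) + b(-111)) + E) = 1/(((-174 + (-29*15 + 79)) + (-17 - 1*(-111))) - 69018) = 1/(((-174 + (-435 + 79)) + (-17 + 111)) - 69018) = 1/(((-174 - 356) + 94) - 69018) = 1/((-530 + 94) - 69018) = 1/(-436 - 69018) = 1/(-69454) = -1/69454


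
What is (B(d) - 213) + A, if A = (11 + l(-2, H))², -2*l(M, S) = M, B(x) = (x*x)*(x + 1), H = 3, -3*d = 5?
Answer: -1913/27 ≈ -70.852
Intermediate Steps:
d = -5/3 (d = -⅓*5 = -5/3 ≈ -1.6667)
B(x) = x²*(1 + x)
l(M, S) = -M/2
A = 144 (A = (11 - ½*(-2))² = (11 + 1)² = 12² = 144)
(B(d) - 213) + A = ((-5/3)²*(1 - 5/3) - 213) + 144 = ((25/9)*(-⅔) - 213) + 144 = (-50/27 - 213) + 144 = -5801/27 + 144 = -1913/27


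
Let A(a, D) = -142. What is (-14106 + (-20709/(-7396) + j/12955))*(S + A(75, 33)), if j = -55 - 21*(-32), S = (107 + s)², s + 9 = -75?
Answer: -12161664725877/2228260 ≈ -5.4579e+6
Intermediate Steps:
s = -84 (s = -9 - 75 = -84)
S = 529 (S = (107 - 84)² = 23² = 529)
j = 617 (j = -55 + 672 = 617)
(-14106 + (-20709/(-7396) + j/12955))*(S + A(75, 33)) = (-14106 + (-20709/(-7396) + 617/12955))*(529 - 142) = (-14106 + (-20709*(-1/7396) + 617*(1/12955)))*387 = (-14106 + (20709/7396 + 617/12955))*387 = (-14106 + 272848427/95815180)*387 = -1351296080653/95815180*387 = -12161664725877/2228260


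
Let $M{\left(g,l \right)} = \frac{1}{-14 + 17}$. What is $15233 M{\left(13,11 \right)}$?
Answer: $\frac{15233}{3} \approx 5077.7$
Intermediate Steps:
$M{\left(g,l \right)} = \frac{1}{3}$
$15233 M{\left(13,11 \right)} = 15233 \cdot \frac{1}{3} = \frac{15233}{3}$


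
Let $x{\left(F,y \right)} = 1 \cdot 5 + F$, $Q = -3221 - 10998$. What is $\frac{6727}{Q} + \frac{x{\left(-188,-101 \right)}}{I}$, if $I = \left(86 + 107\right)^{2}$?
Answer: $- \frac{253176100}{529643531} \approx -0.47801$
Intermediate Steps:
$Q = -14219$
$x{\left(F,y \right)} = 5 + F$
$I = 37249$ ($I = 193^{2} = 37249$)
$\frac{6727}{Q} + \frac{x{\left(-188,-101 \right)}}{I} = \frac{6727}{-14219} + \frac{5 - 188}{37249} = 6727 \left(- \frac{1}{14219}\right) - \frac{183}{37249} = - \frac{6727}{14219} - \frac{183}{37249} = - \frac{253176100}{529643531}$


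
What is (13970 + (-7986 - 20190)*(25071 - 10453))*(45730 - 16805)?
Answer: -11913131432150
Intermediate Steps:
(13970 + (-7986 - 20190)*(25071 - 10453))*(45730 - 16805) = (13970 - 28176*14618)*28925 = (13970 - 411876768)*28925 = -411862798*28925 = -11913131432150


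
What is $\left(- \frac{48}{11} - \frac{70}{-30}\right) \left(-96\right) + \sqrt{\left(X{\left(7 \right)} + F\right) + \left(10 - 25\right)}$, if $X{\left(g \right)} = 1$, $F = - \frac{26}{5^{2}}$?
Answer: $\frac{2144}{11} + \frac{2 i \sqrt{94}}{5} \approx 194.91 + 3.8781 i$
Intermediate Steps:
$F = - \frac{26}{25} \approx -1.04$
$\left(- \frac{48}{11} - \frac{70}{-30}\right) \left(-96\right) + \sqrt{\left(X{\left(7 \right)} + F\right) + \left(10 - 25\right)} = \left(- \frac{48}{11} - \frac{70}{-30}\right) \left(-96\right) + \sqrt{\left(1 - \frac{26}{25}\right) + \left(10 - 25\right)} = \left(\left(-48\right) \frac{1}{11} - - \frac{7}{3}\right) \left(-96\right) + \sqrt{- \frac{1}{25} - 15} = \left(- \frac{48}{11} + \frac{7}{3}\right) \left(-96\right) + \sqrt{- \frac{376}{25}} = \left(- \frac{67}{33}\right) \left(-96\right) + \frac{2 i \sqrt{94}}{5} = \frac{2144}{11} + \frac{2 i \sqrt{94}}{5}$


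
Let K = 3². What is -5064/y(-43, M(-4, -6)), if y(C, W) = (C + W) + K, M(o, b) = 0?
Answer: 2532/17 ≈ 148.94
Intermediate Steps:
K = 9
y(C, W) = 9 + C + W (y(C, W) = (C + W) + 9 = 9 + C + W)
-5064/y(-43, M(-4, -6)) = -5064/(9 - 43 + 0) = -5064/(-34) = -5064*(-1/34) = 2532/17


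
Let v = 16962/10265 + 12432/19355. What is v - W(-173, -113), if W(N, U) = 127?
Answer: -707895101/5676545 ≈ -124.71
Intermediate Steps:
v = 13026114/5676545 (v = 16962*(1/10265) + 12432*(1/19355) = 16962/10265 + 1776/2765 = 13026114/5676545 ≈ 2.2947)
v - W(-173, -113) = 13026114/5676545 - 1*127 = 13026114/5676545 - 127 = -707895101/5676545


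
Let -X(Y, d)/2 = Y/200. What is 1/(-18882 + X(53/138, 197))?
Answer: -13800/260571653 ≈ -5.2960e-5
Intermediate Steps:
X(Y, d) = -Y/100 (X(Y, d) = -2*Y/200 = -Y/100)
1/(-18882 + X(53/138, 197)) = 1/(-18882 - 53/(100*138)) = 1/(-18882 - 1/100*53/138) = 1/(-18882 - 53/13800) = 1/(-260571653/13800) = -13800/260571653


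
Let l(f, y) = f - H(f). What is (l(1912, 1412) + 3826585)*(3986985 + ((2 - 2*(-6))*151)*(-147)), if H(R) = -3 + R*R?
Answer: 635090271612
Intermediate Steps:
H(R) = -3 + R²
l(f, y) = 3 + f - f² (l(f, y) = f - (-3 + f²) = f + (3 - f²) = 3 + f - f²)
(l(1912, 1412) + 3826585)*(3986985 + ((2 - 2*(-6))*151)*(-147)) = ((3 + 1912 - 1*1912²) + 3826585)*(3986985 + ((2 - 2*(-6))*151)*(-147)) = ((3 + 1912 - 1*3655744) + 3826585)*(3986985 + ((2 + 12)*151)*(-147)) = ((3 + 1912 - 3655744) + 3826585)*(3986985 + (14*151)*(-147)) = (-3653829 + 3826585)*(3986985 + 2114*(-147)) = 172756*(3986985 - 310758) = 172756*3676227 = 635090271612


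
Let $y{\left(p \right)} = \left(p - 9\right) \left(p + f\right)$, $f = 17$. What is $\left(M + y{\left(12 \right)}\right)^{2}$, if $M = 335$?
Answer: $178084$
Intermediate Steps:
$y{\left(p \right)} = \left(-9 + p\right) \left(17 + p\right)$ ($y{\left(p \right)} = \left(p - 9\right) \left(p + 17\right) = \left(-9 + p\right) \left(17 + p\right)$)
$\left(M + y{\left(12 \right)}\right)^{2} = \left(335 + \left(-153 + 12^{2} + 8 \cdot 12\right)\right)^{2} = \left(335 + \left(-153 + 144 + 96\right)\right)^{2} = \left(335 + 87\right)^{2} = 422^{2} = 178084$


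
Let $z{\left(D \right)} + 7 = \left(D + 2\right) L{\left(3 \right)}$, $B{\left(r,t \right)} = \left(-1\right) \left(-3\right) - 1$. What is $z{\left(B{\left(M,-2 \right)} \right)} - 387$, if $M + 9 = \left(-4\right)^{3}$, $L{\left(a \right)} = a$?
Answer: $-382$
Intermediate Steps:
$M = -73$ ($M = -9 + \left(-4\right)^{3} = -9 - 64 = -73$)
$B{\left(r,t \right)} = 2$ ($B{\left(r,t \right)} = 3 - 1 = 2$)
$z{\left(D \right)} = -1 + 3 D$ ($z{\left(D \right)} = -7 + \left(D + 2\right) 3 = -7 + \left(2 + D\right) 3 = -7 + \left(6 + 3 D\right) = -1 + 3 D$)
$z{\left(B{\left(M,-2 \right)} \right)} - 387 = \left(-1 + 3 \cdot 2\right) - 387 = \left(-1 + 6\right) - 387 = 5 - 387 = -382$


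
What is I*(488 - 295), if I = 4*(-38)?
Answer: -29336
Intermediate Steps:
I = -152
I*(488 - 295) = -152*(488 - 295) = -152*193 = -29336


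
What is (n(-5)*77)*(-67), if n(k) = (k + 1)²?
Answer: -82544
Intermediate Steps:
n(k) = (1 + k)²
(n(-5)*77)*(-67) = ((1 - 5)²*77)*(-67) = ((-4)²*77)*(-67) = (16*77)*(-67) = 1232*(-67) = -82544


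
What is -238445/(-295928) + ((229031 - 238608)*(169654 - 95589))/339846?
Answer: -104913381912085/50284973544 ≈ -2086.4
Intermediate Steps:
-238445/(-295928) + ((229031 - 238608)*(169654 - 95589))/339846 = -238445*(-1/295928) - 9577*74065*(1/339846) = 238445/295928 - 709320505*1/339846 = 238445/295928 - 709320505/339846 = -104913381912085/50284973544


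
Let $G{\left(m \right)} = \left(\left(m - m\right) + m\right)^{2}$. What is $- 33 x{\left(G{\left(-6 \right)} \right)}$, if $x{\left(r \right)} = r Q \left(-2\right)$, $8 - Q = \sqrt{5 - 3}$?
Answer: $19008 - 2376 \sqrt{2} \approx 15648.0$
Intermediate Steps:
$Q = 8 - \sqrt{2}$ ($Q = 8 - \sqrt{5 - 3} = 8 - \sqrt{2} \approx 6.5858$)
$G{\left(m \right)} = m^{2}$ ($G{\left(m \right)} = \left(0 + m\right)^{2} = m^{2}$)
$x{\left(r \right)} = - 2 r \left(8 - \sqrt{2}\right)$ ($x{\left(r \right)} = r \left(8 - \sqrt{2}\right) \left(-2\right) = - 2 r \left(8 - \sqrt{2}\right)$)
$- 33 x{\left(G{\left(-6 \right)} \right)} = - 33 \cdot 2 \left(-6\right)^{2} \left(-8 + \sqrt{2}\right) = - 33 \cdot 2 \cdot 36 \left(-8 + \sqrt{2}\right) = - 33 \left(-576 + 72 \sqrt{2}\right) = 19008 - 2376 \sqrt{2}$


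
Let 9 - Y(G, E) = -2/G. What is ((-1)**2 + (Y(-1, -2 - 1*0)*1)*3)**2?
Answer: 484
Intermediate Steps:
Y(G, E) = 9 + 2/G (Y(G, E) = 9 - (-2)/G = 9 + 2/G)
((-1)**2 + (Y(-1, -2 - 1*0)*1)*3)**2 = ((-1)**2 + ((9 + 2/(-1))*1)*3)**2 = (1 + ((9 + 2*(-1))*1)*3)**2 = (1 + ((9 - 2)*1)*3)**2 = (1 + (7*1)*3)**2 = (1 + 7*3)**2 = (1 + 21)**2 = 22**2 = 484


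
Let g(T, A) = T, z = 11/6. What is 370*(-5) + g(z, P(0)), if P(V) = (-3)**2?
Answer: -11089/6 ≈ -1848.2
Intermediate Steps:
P(V) = 9
z = 11/6 (z = (1/6)*11 = 11/6 ≈ 1.8333)
370*(-5) + g(z, P(0)) = 370*(-5) + 11/6 = -1850 + 11/6 = -11089/6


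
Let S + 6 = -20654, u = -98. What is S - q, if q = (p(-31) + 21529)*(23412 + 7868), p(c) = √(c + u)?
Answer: -673447780 - 31280*I*√129 ≈ -6.7345e+8 - 3.5527e+5*I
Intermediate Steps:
p(c) = √(-98 + c) (p(c) = √(c - 98) = √(-98 + c))
S = -20660 (S = -6 - 20654 = -20660)
q = 673427120 + 31280*I*√129 (q = (√(-98 - 31) + 21529)*(23412 + 7868) = (√(-129) + 21529)*31280 = (I*√129 + 21529)*31280 = (21529 + I*√129)*31280 = 673427120 + 31280*I*√129 ≈ 6.7343e+8 + 3.5527e+5*I)
S - q = -20660 - (673427120 + 31280*I*√129) = -20660 + (-673427120 - 31280*I*√129) = -673447780 - 31280*I*√129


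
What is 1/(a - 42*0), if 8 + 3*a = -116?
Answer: -3/124 ≈ -0.024194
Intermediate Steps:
a = -124/3 (a = -8/3 + (⅓)*(-116) = -8/3 - 116/3 = -124/3 ≈ -41.333)
1/(a - 42*0) = 1/(-124/3 - 42*0) = 1/(-124/3 + 0) = 1/(-124/3) = -3/124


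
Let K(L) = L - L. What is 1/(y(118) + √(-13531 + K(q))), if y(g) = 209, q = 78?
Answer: 209/57212 - I*√13531/57212 ≈ 0.0036531 - 0.0020332*I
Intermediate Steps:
K(L) = 0
1/(y(118) + √(-13531 + K(q))) = 1/(209 + √(-13531 + 0)) = 1/(209 + √(-13531)) = 1/(209 + I*√13531)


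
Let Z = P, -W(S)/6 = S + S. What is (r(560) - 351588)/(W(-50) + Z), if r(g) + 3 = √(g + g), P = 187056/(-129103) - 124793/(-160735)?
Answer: -7295995177541655/12436867127519 + 83005482820*√70/12436867127519 ≈ -586.59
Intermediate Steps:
W(S) = -12*S (W(S) = -6*(S + S) = -12*S)
P = -13955295481/20751370705 (P = 187056*(-1/129103) - 124793*(-1/160735) = -187056/129103 + 124793/160735 = -13955295481/20751370705 ≈ -0.67250)
Z = -13955295481/20751370705 ≈ -0.67250
r(g) = -3 + √2*√g (r(g) = -3 + √(g + g) = -3 + √(2*g) = -3 + √2*√g)
(r(560) - 351588)/(W(-50) + Z) = ((-3 + √2*√560) - 351588)/(-12*(-50) - 13955295481/20751370705) = ((-3 + √2*(4*√35)) - 351588)/(600 - 13955295481/20751370705) = ((-3 + 4*√70) - 351588)/(12436867127519/20751370705) = (-351591 + 4*√70)*(20751370705/12436867127519) = -7295995177541655/12436867127519 + 83005482820*√70/12436867127519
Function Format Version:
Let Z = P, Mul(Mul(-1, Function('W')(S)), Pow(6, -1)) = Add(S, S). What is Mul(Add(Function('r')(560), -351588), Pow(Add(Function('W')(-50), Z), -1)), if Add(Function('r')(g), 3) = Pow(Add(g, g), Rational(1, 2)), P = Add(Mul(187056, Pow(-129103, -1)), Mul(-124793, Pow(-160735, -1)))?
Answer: Add(Rational(-7295995177541655, 12436867127519), Mul(Rational(83005482820, 12436867127519), Pow(70, Rational(1, 2)))) ≈ -586.59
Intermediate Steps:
Function('W')(S) = Mul(-12, S) (Function('W')(S) = Mul(-6, Add(S, S)) = Mul(-6, Mul(2, S)) = Mul(-12, S))
P = Rational(-13955295481, 20751370705) (P = Add(Mul(187056, Rational(-1, 129103)), Mul(-124793, Rational(-1, 160735))) = Add(Rational(-187056, 129103), Rational(124793, 160735)) = Rational(-13955295481, 20751370705) ≈ -0.67250)
Z = Rational(-13955295481, 20751370705) ≈ -0.67250
Function('r')(g) = Add(-3, Mul(Pow(2, Rational(1, 2)), Pow(g, Rational(1, 2)))) (Function('r')(g) = Add(-3, Pow(Add(g, g), Rational(1, 2))) = Add(-3, Pow(Mul(2, g), Rational(1, 2))) = Add(-3, Mul(Pow(2, Rational(1, 2)), Pow(g, Rational(1, 2)))))
Mul(Add(Function('r')(560), -351588), Pow(Add(Function('W')(-50), Z), -1)) = Mul(Add(Add(-3, Mul(Pow(2, Rational(1, 2)), Pow(560, Rational(1, 2)))), -351588), Pow(Add(Mul(-12, -50), Rational(-13955295481, 20751370705)), -1)) = Mul(Add(Add(-3, Mul(Pow(2, Rational(1, 2)), Mul(4, Pow(35, Rational(1, 2))))), -351588), Pow(Add(600, Rational(-13955295481, 20751370705)), -1)) = Mul(Add(Add(-3, Mul(4, Pow(70, Rational(1, 2)))), -351588), Pow(Rational(12436867127519, 20751370705), -1)) = Mul(Add(-351591, Mul(4, Pow(70, Rational(1, 2)))), Rational(20751370705, 12436867127519)) = Add(Rational(-7295995177541655, 12436867127519), Mul(Rational(83005482820, 12436867127519), Pow(70, Rational(1, 2))))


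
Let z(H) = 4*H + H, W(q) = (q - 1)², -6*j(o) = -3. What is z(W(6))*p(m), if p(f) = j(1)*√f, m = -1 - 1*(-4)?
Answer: 125*√3/2 ≈ 108.25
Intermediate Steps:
j(o) = ½ (j(o) = -⅙*(-3) = ½)
W(q) = (-1 + q)²
z(H) = 5*H
m = 3 (m = -1 + 4 = 3)
p(f) = √f/2
z(W(6))*p(m) = (5*(-1 + 6)²)*(√3/2) = (5*5²)*(√3/2) = (5*25)*(√3/2) = 125*(√3/2) = 125*√3/2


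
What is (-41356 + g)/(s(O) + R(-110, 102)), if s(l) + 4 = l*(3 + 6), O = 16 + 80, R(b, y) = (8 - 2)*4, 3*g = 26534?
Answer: -48767/1326 ≈ -36.778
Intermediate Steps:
g = 26534/3 (g = (⅓)*26534 = 26534/3 ≈ 8844.7)
R(b, y) = 24 (R(b, y) = 6*4 = 24)
O = 96
s(l) = -4 + 9*l (s(l) = -4 + l*(3 + 6) = -4 + l*9 = -4 + 9*l)
(-41356 + g)/(s(O) + R(-110, 102)) = (-41356 + 26534/3)/((-4 + 9*96) + 24) = -97534/(3*((-4 + 864) + 24)) = -97534/(3*(860 + 24)) = -97534/3/884 = -97534/3*1/884 = -48767/1326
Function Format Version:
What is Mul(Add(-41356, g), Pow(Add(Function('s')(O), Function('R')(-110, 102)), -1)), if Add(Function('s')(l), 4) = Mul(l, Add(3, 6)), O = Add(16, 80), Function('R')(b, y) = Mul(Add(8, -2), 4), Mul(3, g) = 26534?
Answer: Rational(-48767, 1326) ≈ -36.778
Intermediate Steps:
g = Rational(26534, 3) (g = Mul(Rational(1, 3), 26534) = Rational(26534, 3) ≈ 8844.7)
Function('R')(b, y) = 24 (Function('R')(b, y) = Mul(6, 4) = 24)
O = 96
Function('s')(l) = Add(-4, Mul(9, l)) (Function('s')(l) = Add(-4, Mul(l, Add(3, 6))) = Add(-4, Mul(l, 9)) = Add(-4, Mul(9, l)))
Mul(Add(-41356, g), Pow(Add(Function('s')(O), Function('R')(-110, 102)), -1)) = Mul(Add(-41356, Rational(26534, 3)), Pow(Add(Add(-4, Mul(9, 96)), 24), -1)) = Mul(Rational(-97534, 3), Pow(Add(Add(-4, 864), 24), -1)) = Mul(Rational(-97534, 3), Pow(Add(860, 24), -1)) = Mul(Rational(-97534, 3), Pow(884, -1)) = Mul(Rational(-97534, 3), Rational(1, 884)) = Rational(-48767, 1326)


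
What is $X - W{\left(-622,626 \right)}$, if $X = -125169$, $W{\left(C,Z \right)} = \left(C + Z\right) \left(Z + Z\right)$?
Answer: $-130177$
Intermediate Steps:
$W{\left(C,Z \right)} = 2 Z \left(C + Z\right)$ ($W{\left(C,Z \right)} = \left(C + Z\right) 2 Z = 2 Z \left(C + Z\right)$)
$X - W{\left(-622,626 \right)} = -125169 - 2 \cdot 626 \left(-622 + 626\right) = -125169 - 2 \cdot 626 \cdot 4 = -125169 - 5008 = -130177$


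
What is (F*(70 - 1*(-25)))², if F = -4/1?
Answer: 144400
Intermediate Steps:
F = -4 (F = -4*1 = -4)
(F*(70 - 1*(-25)))² = (-4*(70 - 1*(-25)))² = (-4*(70 + 25))² = (-4*95)² = (-380)² = 144400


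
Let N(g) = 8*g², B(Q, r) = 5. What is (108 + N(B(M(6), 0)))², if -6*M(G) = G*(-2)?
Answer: 94864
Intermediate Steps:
M(G) = G/3 (M(G) = -G*(-2)/6 = -(-1)*G/3 = G/3)
(108 + N(B(M(6), 0)))² = (108 + 8*5²)² = (108 + 8*25)² = (108 + 200)² = 308² = 94864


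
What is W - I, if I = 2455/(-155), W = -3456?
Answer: -106645/31 ≈ -3440.2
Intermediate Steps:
I = -491/31 (I = 2455*(-1/155) = -491/31 ≈ -15.839)
W - I = -3456 - 1*(-491/31) = -3456 + 491/31 = -106645/31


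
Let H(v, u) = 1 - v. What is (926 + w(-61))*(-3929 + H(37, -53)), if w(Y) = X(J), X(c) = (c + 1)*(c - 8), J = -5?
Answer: -3877770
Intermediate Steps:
X(c) = (1 + c)*(-8 + c)
w(Y) = 52 (w(Y) = -8 + (-5)² - 7*(-5) = -8 + 25 + 35 = 52)
(926 + w(-61))*(-3929 + H(37, -53)) = (926 + 52)*(-3929 + (1 - 1*37)) = 978*(-3929 + (1 - 37)) = 978*(-3929 - 36) = 978*(-3965) = -3877770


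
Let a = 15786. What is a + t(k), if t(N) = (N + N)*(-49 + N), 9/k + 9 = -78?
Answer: 13284570/841 ≈ 15796.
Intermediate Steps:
k = -3/29 (k = 9/(-9 - 78) = 9/(-87) = 9*(-1/87) = -3/29 ≈ -0.10345)
t(N) = 2*N*(-49 + N) (t(N) = (2*N)*(-49 + N) = 2*N*(-49 + N))
a + t(k) = 15786 + 2*(-3/29)*(-49 - 3/29) = 15786 + 2*(-3/29)*(-1424/29) = 15786 + 8544/841 = 13284570/841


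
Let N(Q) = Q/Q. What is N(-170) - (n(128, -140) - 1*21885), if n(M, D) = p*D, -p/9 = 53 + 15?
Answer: -63794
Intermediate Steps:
p = -612 (p = -9*(53 + 15) = -9*68 = -612)
n(M, D) = -612*D
N(Q) = 1
N(-170) - (n(128, -140) - 1*21885) = 1 - (-612*(-140) - 1*21885) = 1 - (85680 - 21885) = 1 - 1*63795 = 1 - 63795 = -63794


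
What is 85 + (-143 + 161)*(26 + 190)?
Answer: 3973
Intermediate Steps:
85 + (-143 + 161)*(26 + 190) = 85 + 18*216 = 85 + 3888 = 3973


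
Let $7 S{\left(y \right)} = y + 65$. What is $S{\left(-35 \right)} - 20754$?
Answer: $- \frac{145248}{7} \approx -20750.0$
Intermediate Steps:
$S{\left(y \right)} = \frac{65}{7} + \frac{y}{7}$ ($S{\left(y \right)} = \frac{y + 65}{7} = \frac{65 + y}{7} = \frac{65}{7} + \frac{y}{7}$)
$S{\left(-35 \right)} - 20754 = \left(\frac{65}{7} + \frac{1}{7} \left(-35\right)\right) - 20754 = \left(\frac{65}{7} - 5\right) - 20754 = \frac{30}{7} - 20754 = - \frac{145248}{7}$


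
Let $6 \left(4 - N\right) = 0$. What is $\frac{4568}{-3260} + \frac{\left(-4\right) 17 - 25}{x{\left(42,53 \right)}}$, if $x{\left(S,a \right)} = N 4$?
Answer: $- \frac{94067}{13040} \approx -7.2137$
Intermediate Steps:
$N = 4$ ($N = 4 - 0 = 4 + 0 = 4$)
$x{\left(S,a \right)} = 16$ ($x{\left(S,a \right)} = 4 \cdot 4 = 16$)
$\frac{4568}{-3260} + \frac{\left(-4\right) 17 - 25}{x{\left(42,53 \right)}} = \frac{4568}{-3260} + \frac{\left(-4\right) 17 - 25}{16} = 4568 \left(- \frac{1}{3260}\right) + \left(-68 - 25\right) \frac{1}{16} = - \frac{1142}{815} - \frac{93}{16} = - \frac{94067}{13040}$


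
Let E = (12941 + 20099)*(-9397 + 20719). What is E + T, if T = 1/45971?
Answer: 17196780192481/45971 ≈ 3.7408e+8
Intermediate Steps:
E = 374078880 (E = 33040*11322 = 374078880)
T = 1/45971 ≈ 2.1753e-5
E + T = 374078880 + 1/45971 = 17196780192481/45971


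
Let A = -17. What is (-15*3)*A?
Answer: 765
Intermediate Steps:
(-15*3)*A = -15*3*(-17) = -45*(-17) = 765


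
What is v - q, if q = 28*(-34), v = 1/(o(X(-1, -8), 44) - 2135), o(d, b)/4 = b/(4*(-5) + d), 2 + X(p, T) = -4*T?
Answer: 10078819/10587 ≈ 952.00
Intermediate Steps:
X(p, T) = -2 - 4*T
o(d, b) = 4*b/(-20 + d) (o(d, b) = 4*(b/(4*(-5) + d)) = 4*(b/(-20 + d)) = 4*b/(-20 + d))
v = -5/10587 (v = 1/(4*44/(-20 + (-2 - 4*(-8))) - 2135) = 1/(4*44/(-20 + (-2 + 32)) - 2135) = 1/(4*44/(-20 + 30) - 2135) = 1/(4*44/10 - 2135) = 1/(4*44*(1/10) - 2135) = 1/(88/5 - 2135) = 1/(-10587/5) = -5/10587 ≈ -0.00047228)
q = -952
v - q = -5/10587 - 1*(-952) = -5/10587 + 952 = 10078819/10587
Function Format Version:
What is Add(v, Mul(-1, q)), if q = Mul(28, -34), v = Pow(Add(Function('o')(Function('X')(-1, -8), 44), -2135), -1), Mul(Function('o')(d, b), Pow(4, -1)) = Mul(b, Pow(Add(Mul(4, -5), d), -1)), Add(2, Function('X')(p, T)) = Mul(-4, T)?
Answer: Rational(10078819, 10587) ≈ 952.00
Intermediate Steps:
Function('X')(p, T) = Add(-2, Mul(-4, T))
Function('o')(d, b) = Mul(4, b, Pow(Add(-20, d), -1)) (Function('o')(d, b) = Mul(4, Mul(b, Pow(Add(Mul(4, -5), d), -1))) = Mul(4, Mul(b, Pow(Add(-20, d), -1))) = Mul(4, b, Pow(Add(-20, d), -1)))
v = Rational(-5, 10587) (v = Pow(Add(Mul(4, 44, Pow(Add(-20, Add(-2, Mul(-4, -8))), -1)), -2135), -1) = Pow(Add(Mul(4, 44, Pow(Add(-20, Add(-2, 32)), -1)), -2135), -1) = Pow(Add(Mul(4, 44, Pow(Add(-20, 30), -1)), -2135), -1) = Pow(Add(Mul(4, 44, Pow(10, -1)), -2135), -1) = Pow(Add(Mul(4, 44, Rational(1, 10)), -2135), -1) = Pow(Add(Rational(88, 5), -2135), -1) = Pow(Rational(-10587, 5), -1) = Rational(-5, 10587) ≈ -0.00047228)
q = -952
Add(v, Mul(-1, q)) = Add(Rational(-5, 10587), Mul(-1, -952)) = Add(Rational(-5, 10587), 952) = Rational(10078819, 10587)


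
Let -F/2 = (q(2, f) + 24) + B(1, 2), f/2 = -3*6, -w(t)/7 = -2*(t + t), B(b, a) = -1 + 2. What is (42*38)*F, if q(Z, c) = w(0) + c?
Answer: 35112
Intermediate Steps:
B(b, a) = 1
w(t) = 28*t (w(t) = -(-14)*(t + t) = -(-14)*2*t = -(-28)*t = 28*t)
f = -36 (f = 2*(-3*6) = 2*(-18) = -36)
q(Z, c) = c (q(Z, c) = 28*0 + c = 0 + c = c)
F = 22 (F = -2*((-36 + 24) + 1) = -2*(-12 + 1) = -2*(-11) = 22)
(42*38)*F = (42*38)*22 = 1596*22 = 35112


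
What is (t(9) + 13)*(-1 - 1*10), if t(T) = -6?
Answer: -77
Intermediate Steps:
(t(9) + 13)*(-1 - 1*10) = (-6 + 13)*(-1 - 1*10) = 7*(-1 - 10) = 7*(-11) = -77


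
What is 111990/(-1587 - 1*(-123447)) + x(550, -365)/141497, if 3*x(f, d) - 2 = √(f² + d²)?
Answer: 528211009/574760814 + 5*√17429/424491 ≈ 0.92056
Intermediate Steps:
x(f, d) = ⅔ + √(d² + f²)/3 (x(f, d) = ⅔ + √(f² + d²)/3 = ⅔ + √(d² + f²)/3)
111990/(-1587 - 1*(-123447)) + x(550, -365)/141497 = 111990/(-1587 - 1*(-123447)) + (⅔ + √((-365)² + 550²)/3)/141497 = 111990/(-1587 + 123447) + (⅔ + √(133225 + 302500)/3)*(1/141497) = 111990/121860 + (⅔ + √435725/3)*(1/141497) = 111990*(1/121860) + (⅔ + (5*√17429)/3)*(1/141497) = 3733/4062 + (⅔ + 5*√17429/3)*(1/141497) = 3733/4062 + (2/424491 + 5*√17429/424491) = 528211009/574760814 + 5*√17429/424491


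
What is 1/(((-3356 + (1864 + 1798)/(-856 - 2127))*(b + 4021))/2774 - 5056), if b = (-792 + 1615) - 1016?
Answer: -4137421/40086764116 ≈ -0.00010321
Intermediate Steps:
b = -193 (b = 823 - 1016 = -193)
1/(((-3356 + (1864 + 1798)/(-856 - 2127))*(b + 4021))/2774 - 5056) = 1/(((-3356 + (1864 + 1798)/(-856 - 2127))*(-193 + 4021))/2774 - 5056) = 1/(((-3356 + 3662/(-2983))*3828)*(1/2774) - 5056) = 1/(((-3356 + 3662*(-1/2983))*3828)*(1/2774) - 5056) = 1/(((-3356 - 3662/2983)*3828)*(1/2774) - 5056) = 1/(-10014610/2983*3828*(1/2774) - 5056) = 1/(-38335927080/2983*1/2774 - 5056) = 1/(-19167963540/4137421 - 5056) = 1/(-40086764116/4137421) = -4137421/40086764116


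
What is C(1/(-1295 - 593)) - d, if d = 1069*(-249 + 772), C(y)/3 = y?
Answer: -1055556259/1888 ≈ -5.5909e+5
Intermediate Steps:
C(y) = 3*y
d = 559087 (d = 1069*523 = 559087)
C(1/(-1295 - 593)) - d = 3/(-1295 - 593) - 1*559087 = 3/(-1888) - 559087 = 3*(-1/1888) - 559087 = -3/1888 - 559087 = -1055556259/1888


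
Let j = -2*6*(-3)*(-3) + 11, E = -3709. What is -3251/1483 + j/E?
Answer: -11914108/5500447 ≈ -2.1660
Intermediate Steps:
j = -97 (j = -(-36)*(-3) + 11 = -2*54 + 11 = -108 + 11 = -97)
-3251/1483 + j/E = -3251/1483 - 97/(-3709) = -3251*1/1483 - 97*(-1/3709) = -3251/1483 + 97/3709 = -11914108/5500447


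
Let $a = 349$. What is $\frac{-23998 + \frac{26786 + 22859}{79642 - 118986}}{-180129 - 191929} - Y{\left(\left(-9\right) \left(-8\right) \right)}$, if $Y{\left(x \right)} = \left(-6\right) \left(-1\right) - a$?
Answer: $\frac{5021863960493}{14638249952} \approx 343.06$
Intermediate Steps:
$Y{\left(x \right)} = -343$ ($Y{\left(x \right)} = \left(-6\right) \left(-1\right) - 349 = 6 - 349 = -343$)
$\frac{-23998 + \frac{26786 + 22859}{79642 - 118986}}{-180129 - 191929} - Y{\left(\left(-9\right) \left(-8\right) \right)} = \frac{-23998 + \frac{26786 + 22859}{79642 - 118986}}{-180129 - 191929} - -343 = \frac{-23998 + \frac{49645}{-39344}}{-372058} + 343 = \left(-23998 + 49645 \left(- \frac{1}{39344}\right)\right) \left(- \frac{1}{372058}\right) + 343 = \left(-23998 - \frac{49645}{39344}\right) \left(- \frac{1}{372058}\right) + 343 = \left(- \frac{944226957}{39344}\right) \left(- \frac{1}{372058}\right) + 343 = \frac{944226957}{14638249952} + 343 = \frac{5021863960493}{14638249952}$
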